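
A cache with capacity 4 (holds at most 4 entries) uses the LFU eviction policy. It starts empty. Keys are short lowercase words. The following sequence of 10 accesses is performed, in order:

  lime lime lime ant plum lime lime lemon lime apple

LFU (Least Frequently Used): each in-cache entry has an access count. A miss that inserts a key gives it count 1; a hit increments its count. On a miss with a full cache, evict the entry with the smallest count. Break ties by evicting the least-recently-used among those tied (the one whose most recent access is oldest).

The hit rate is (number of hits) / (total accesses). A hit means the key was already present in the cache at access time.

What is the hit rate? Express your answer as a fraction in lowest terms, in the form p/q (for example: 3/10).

LFU simulation (capacity=4):
  1. access lime: MISS. Cache: [lime(c=1)]
  2. access lime: HIT, count now 2. Cache: [lime(c=2)]
  3. access lime: HIT, count now 3. Cache: [lime(c=3)]
  4. access ant: MISS. Cache: [ant(c=1) lime(c=3)]
  5. access plum: MISS. Cache: [ant(c=1) plum(c=1) lime(c=3)]
  6. access lime: HIT, count now 4. Cache: [ant(c=1) plum(c=1) lime(c=4)]
  7. access lime: HIT, count now 5. Cache: [ant(c=1) plum(c=1) lime(c=5)]
  8. access lemon: MISS. Cache: [ant(c=1) plum(c=1) lemon(c=1) lime(c=5)]
  9. access lime: HIT, count now 6. Cache: [ant(c=1) plum(c=1) lemon(c=1) lime(c=6)]
  10. access apple: MISS, evict ant(c=1). Cache: [plum(c=1) lemon(c=1) apple(c=1) lime(c=6)]
Total: 5 hits, 5 misses, 1 evictions

Hit rate = 5/10 = 1/2

Answer: 1/2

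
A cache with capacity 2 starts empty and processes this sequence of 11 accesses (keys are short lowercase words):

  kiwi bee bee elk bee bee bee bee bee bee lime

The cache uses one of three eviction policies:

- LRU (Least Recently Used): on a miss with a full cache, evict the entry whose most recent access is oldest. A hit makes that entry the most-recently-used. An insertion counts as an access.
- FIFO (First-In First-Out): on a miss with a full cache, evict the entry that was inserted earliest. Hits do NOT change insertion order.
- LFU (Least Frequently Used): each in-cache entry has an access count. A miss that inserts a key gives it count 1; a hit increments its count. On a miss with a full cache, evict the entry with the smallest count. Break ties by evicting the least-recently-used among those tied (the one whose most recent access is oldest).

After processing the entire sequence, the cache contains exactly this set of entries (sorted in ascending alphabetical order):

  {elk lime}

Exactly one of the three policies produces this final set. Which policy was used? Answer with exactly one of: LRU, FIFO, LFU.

Simulating under each policy and comparing final sets:
  LRU: final set = {bee lime} -> differs
  FIFO: final set = {elk lime} -> MATCHES target
  LFU: final set = {bee lime} -> differs
Only FIFO produces the target set.

Answer: FIFO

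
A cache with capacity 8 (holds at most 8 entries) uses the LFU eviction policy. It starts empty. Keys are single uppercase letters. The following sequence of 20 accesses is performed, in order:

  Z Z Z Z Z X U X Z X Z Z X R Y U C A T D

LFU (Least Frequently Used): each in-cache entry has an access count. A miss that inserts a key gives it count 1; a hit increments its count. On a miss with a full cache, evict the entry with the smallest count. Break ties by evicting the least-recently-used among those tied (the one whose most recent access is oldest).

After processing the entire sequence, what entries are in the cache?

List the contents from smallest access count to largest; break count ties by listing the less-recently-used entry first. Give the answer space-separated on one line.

LFU simulation (capacity=8):
  1. access Z: MISS. Cache: [Z(c=1)]
  2. access Z: HIT, count now 2. Cache: [Z(c=2)]
  3. access Z: HIT, count now 3. Cache: [Z(c=3)]
  4. access Z: HIT, count now 4. Cache: [Z(c=4)]
  5. access Z: HIT, count now 5. Cache: [Z(c=5)]
  6. access X: MISS. Cache: [X(c=1) Z(c=5)]
  7. access U: MISS. Cache: [X(c=1) U(c=1) Z(c=5)]
  8. access X: HIT, count now 2. Cache: [U(c=1) X(c=2) Z(c=5)]
  9. access Z: HIT, count now 6. Cache: [U(c=1) X(c=2) Z(c=6)]
  10. access X: HIT, count now 3. Cache: [U(c=1) X(c=3) Z(c=6)]
  11. access Z: HIT, count now 7. Cache: [U(c=1) X(c=3) Z(c=7)]
  12. access Z: HIT, count now 8. Cache: [U(c=1) X(c=3) Z(c=8)]
  13. access X: HIT, count now 4. Cache: [U(c=1) X(c=4) Z(c=8)]
  14. access R: MISS. Cache: [U(c=1) R(c=1) X(c=4) Z(c=8)]
  15. access Y: MISS. Cache: [U(c=1) R(c=1) Y(c=1) X(c=4) Z(c=8)]
  16. access U: HIT, count now 2. Cache: [R(c=1) Y(c=1) U(c=2) X(c=4) Z(c=8)]
  17. access C: MISS. Cache: [R(c=1) Y(c=1) C(c=1) U(c=2) X(c=4) Z(c=8)]
  18. access A: MISS. Cache: [R(c=1) Y(c=1) C(c=1) A(c=1) U(c=2) X(c=4) Z(c=8)]
  19. access T: MISS. Cache: [R(c=1) Y(c=1) C(c=1) A(c=1) T(c=1) U(c=2) X(c=4) Z(c=8)]
  20. access D: MISS, evict R(c=1). Cache: [Y(c=1) C(c=1) A(c=1) T(c=1) D(c=1) U(c=2) X(c=4) Z(c=8)]
Total: 11 hits, 9 misses, 1 evictions

Answer: Y C A T D U X Z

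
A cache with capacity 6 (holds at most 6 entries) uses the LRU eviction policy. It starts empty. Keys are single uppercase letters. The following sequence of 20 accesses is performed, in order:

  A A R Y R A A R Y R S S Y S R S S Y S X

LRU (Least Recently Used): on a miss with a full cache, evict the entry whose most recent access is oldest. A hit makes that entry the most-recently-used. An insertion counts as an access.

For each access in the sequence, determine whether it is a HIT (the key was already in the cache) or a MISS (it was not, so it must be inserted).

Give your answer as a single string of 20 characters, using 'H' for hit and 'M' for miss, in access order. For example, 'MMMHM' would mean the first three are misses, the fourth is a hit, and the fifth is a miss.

LRU simulation (capacity=6):
  1. access A: MISS. Cache (LRU->MRU): [A]
  2. access A: HIT. Cache (LRU->MRU): [A]
  3. access R: MISS. Cache (LRU->MRU): [A R]
  4. access Y: MISS. Cache (LRU->MRU): [A R Y]
  5. access R: HIT. Cache (LRU->MRU): [A Y R]
  6. access A: HIT. Cache (LRU->MRU): [Y R A]
  7. access A: HIT. Cache (LRU->MRU): [Y R A]
  8. access R: HIT. Cache (LRU->MRU): [Y A R]
  9. access Y: HIT. Cache (LRU->MRU): [A R Y]
  10. access R: HIT. Cache (LRU->MRU): [A Y R]
  11. access S: MISS. Cache (LRU->MRU): [A Y R S]
  12. access S: HIT. Cache (LRU->MRU): [A Y R S]
  13. access Y: HIT. Cache (LRU->MRU): [A R S Y]
  14. access S: HIT. Cache (LRU->MRU): [A R Y S]
  15. access R: HIT. Cache (LRU->MRU): [A Y S R]
  16. access S: HIT. Cache (LRU->MRU): [A Y R S]
  17. access S: HIT. Cache (LRU->MRU): [A Y R S]
  18. access Y: HIT. Cache (LRU->MRU): [A R S Y]
  19. access S: HIT. Cache (LRU->MRU): [A R Y S]
  20. access X: MISS. Cache (LRU->MRU): [A R Y S X]
Total: 15 hits, 5 misses, 0 evictions

Answer: MHMMHHHHHHMHHHHHHHHM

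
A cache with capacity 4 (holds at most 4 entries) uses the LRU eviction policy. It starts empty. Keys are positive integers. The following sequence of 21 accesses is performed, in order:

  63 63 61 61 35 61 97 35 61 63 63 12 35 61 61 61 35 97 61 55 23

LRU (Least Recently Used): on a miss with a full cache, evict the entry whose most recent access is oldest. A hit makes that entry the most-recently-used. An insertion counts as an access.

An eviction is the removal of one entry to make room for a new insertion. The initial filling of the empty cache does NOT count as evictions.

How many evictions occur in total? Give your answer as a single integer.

LRU simulation (capacity=4):
  1. access 63: MISS. Cache (LRU->MRU): [63]
  2. access 63: HIT. Cache (LRU->MRU): [63]
  3. access 61: MISS. Cache (LRU->MRU): [63 61]
  4. access 61: HIT. Cache (LRU->MRU): [63 61]
  5. access 35: MISS. Cache (LRU->MRU): [63 61 35]
  6. access 61: HIT. Cache (LRU->MRU): [63 35 61]
  7. access 97: MISS. Cache (LRU->MRU): [63 35 61 97]
  8. access 35: HIT. Cache (LRU->MRU): [63 61 97 35]
  9. access 61: HIT. Cache (LRU->MRU): [63 97 35 61]
  10. access 63: HIT. Cache (LRU->MRU): [97 35 61 63]
  11. access 63: HIT. Cache (LRU->MRU): [97 35 61 63]
  12. access 12: MISS, evict 97. Cache (LRU->MRU): [35 61 63 12]
  13. access 35: HIT. Cache (LRU->MRU): [61 63 12 35]
  14. access 61: HIT. Cache (LRU->MRU): [63 12 35 61]
  15. access 61: HIT. Cache (LRU->MRU): [63 12 35 61]
  16. access 61: HIT. Cache (LRU->MRU): [63 12 35 61]
  17. access 35: HIT. Cache (LRU->MRU): [63 12 61 35]
  18. access 97: MISS, evict 63. Cache (LRU->MRU): [12 61 35 97]
  19. access 61: HIT. Cache (LRU->MRU): [12 35 97 61]
  20. access 55: MISS, evict 12. Cache (LRU->MRU): [35 97 61 55]
  21. access 23: MISS, evict 35. Cache (LRU->MRU): [97 61 55 23]
Total: 13 hits, 8 misses, 4 evictions

Answer: 4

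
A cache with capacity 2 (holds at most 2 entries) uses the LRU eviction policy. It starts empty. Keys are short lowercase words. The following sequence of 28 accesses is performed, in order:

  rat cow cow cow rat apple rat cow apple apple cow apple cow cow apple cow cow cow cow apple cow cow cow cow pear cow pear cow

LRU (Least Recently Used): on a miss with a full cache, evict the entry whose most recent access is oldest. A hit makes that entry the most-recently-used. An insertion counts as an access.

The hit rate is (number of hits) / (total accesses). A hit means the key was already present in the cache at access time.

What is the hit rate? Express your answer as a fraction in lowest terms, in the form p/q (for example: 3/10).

Answer: 11/14

Derivation:
LRU simulation (capacity=2):
  1. access rat: MISS. Cache (LRU->MRU): [rat]
  2. access cow: MISS. Cache (LRU->MRU): [rat cow]
  3. access cow: HIT. Cache (LRU->MRU): [rat cow]
  4. access cow: HIT. Cache (LRU->MRU): [rat cow]
  5. access rat: HIT. Cache (LRU->MRU): [cow rat]
  6. access apple: MISS, evict cow. Cache (LRU->MRU): [rat apple]
  7. access rat: HIT. Cache (LRU->MRU): [apple rat]
  8. access cow: MISS, evict apple. Cache (LRU->MRU): [rat cow]
  9. access apple: MISS, evict rat. Cache (LRU->MRU): [cow apple]
  10. access apple: HIT. Cache (LRU->MRU): [cow apple]
  11. access cow: HIT. Cache (LRU->MRU): [apple cow]
  12. access apple: HIT. Cache (LRU->MRU): [cow apple]
  13. access cow: HIT. Cache (LRU->MRU): [apple cow]
  14. access cow: HIT. Cache (LRU->MRU): [apple cow]
  15. access apple: HIT. Cache (LRU->MRU): [cow apple]
  16. access cow: HIT. Cache (LRU->MRU): [apple cow]
  17. access cow: HIT. Cache (LRU->MRU): [apple cow]
  18. access cow: HIT. Cache (LRU->MRU): [apple cow]
  19. access cow: HIT. Cache (LRU->MRU): [apple cow]
  20. access apple: HIT. Cache (LRU->MRU): [cow apple]
  21. access cow: HIT. Cache (LRU->MRU): [apple cow]
  22. access cow: HIT. Cache (LRU->MRU): [apple cow]
  23. access cow: HIT. Cache (LRU->MRU): [apple cow]
  24. access cow: HIT. Cache (LRU->MRU): [apple cow]
  25. access pear: MISS, evict apple. Cache (LRU->MRU): [cow pear]
  26. access cow: HIT. Cache (LRU->MRU): [pear cow]
  27. access pear: HIT. Cache (LRU->MRU): [cow pear]
  28. access cow: HIT. Cache (LRU->MRU): [pear cow]
Total: 22 hits, 6 misses, 4 evictions

Hit rate = 22/28 = 11/14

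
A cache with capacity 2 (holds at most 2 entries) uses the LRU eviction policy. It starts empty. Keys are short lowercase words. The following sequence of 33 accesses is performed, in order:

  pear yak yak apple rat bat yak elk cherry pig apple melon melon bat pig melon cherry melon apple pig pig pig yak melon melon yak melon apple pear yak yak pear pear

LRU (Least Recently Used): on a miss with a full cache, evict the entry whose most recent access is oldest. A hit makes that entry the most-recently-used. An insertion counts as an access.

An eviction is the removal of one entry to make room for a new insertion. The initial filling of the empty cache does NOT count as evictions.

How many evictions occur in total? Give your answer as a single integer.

Answer: 20

Derivation:
LRU simulation (capacity=2):
  1. access pear: MISS. Cache (LRU->MRU): [pear]
  2. access yak: MISS. Cache (LRU->MRU): [pear yak]
  3. access yak: HIT. Cache (LRU->MRU): [pear yak]
  4. access apple: MISS, evict pear. Cache (LRU->MRU): [yak apple]
  5. access rat: MISS, evict yak. Cache (LRU->MRU): [apple rat]
  6. access bat: MISS, evict apple. Cache (LRU->MRU): [rat bat]
  7. access yak: MISS, evict rat. Cache (LRU->MRU): [bat yak]
  8. access elk: MISS, evict bat. Cache (LRU->MRU): [yak elk]
  9. access cherry: MISS, evict yak. Cache (LRU->MRU): [elk cherry]
  10. access pig: MISS, evict elk. Cache (LRU->MRU): [cherry pig]
  11. access apple: MISS, evict cherry. Cache (LRU->MRU): [pig apple]
  12. access melon: MISS, evict pig. Cache (LRU->MRU): [apple melon]
  13. access melon: HIT. Cache (LRU->MRU): [apple melon]
  14. access bat: MISS, evict apple. Cache (LRU->MRU): [melon bat]
  15. access pig: MISS, evict melon. Cache (LRU->MRU): [bat pig]
  16. access melon: MISS, evict bat. Cache (LRU->MRU): [pig melon]
  17. access cherry: MISS, evict pig. Cache (LRU->MRU): [melon cherry]
  18. access melon: HIT. Cache (LRU->MRU): [cherry melon]
  19. access apple: MISS, evict cherry. Cache (LRU->MRU): [melon apple]
  20. access pig: MISS, evict melon. Cache (LRU->MRU): [apple pig]
  21. access pig: HIT. Cache (LRU->MRU): [apple pig]
  22. access pig: HIT. Cache (LRU->MRU): [apple pig]
  23. access yak: MISS, evict apple. Cache (LRU->MRU): [pig yak]
  24. access melon: MISS, evict pig. Cache (LRU->MRU): [yak melon]
  25. access melon: HIT. Cache (LRU->MRU): [yak melon]
  26. access yak: HIT. Cache (LRU->MRU): [melon yak]
  27. access melon: HIT. Cache (LRU->MRU): [yak melon]
  28. access apple: MISS, evict yak. Cache (LRU->MRU): [melon apple]
  29. access pear: MISS, evict melon. Cache (LRU->MRU): [apple pear]
  30. access yak: MISS, evict apple. Cache (LRU->MRU): [pear yak]
  31. access yak: HIT. Cache (LRU->MRU): [pear yak]
  32. access pear: HIT. Cache (LRU->MRU): [yak pear]
  33. access pear: HIT. Cache (LRU->MRU): [yak pear]
Total: 11 hits, 22 misses, 20 evictions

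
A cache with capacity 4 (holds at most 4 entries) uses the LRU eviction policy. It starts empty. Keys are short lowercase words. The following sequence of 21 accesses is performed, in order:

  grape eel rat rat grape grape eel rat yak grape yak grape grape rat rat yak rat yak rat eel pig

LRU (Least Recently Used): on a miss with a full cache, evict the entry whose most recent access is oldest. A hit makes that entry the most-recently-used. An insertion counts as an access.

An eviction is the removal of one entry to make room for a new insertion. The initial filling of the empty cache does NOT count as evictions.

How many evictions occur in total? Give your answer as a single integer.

Answer: 1

Derivation:
LRU simulation (capacity=4):
  1. access grape: MISS. Cache (LRU->MRU): [grape]
  2. access eel: MISS. Cache (LRU->MRU): [grape eel]
  3. access rat: MISS. Cache (LRU->MRU): [grape eel rat]
  4. access rat: HIT. Cache (LRU->MRU): [grape eel rat]
  5. access grape: HIT. Cache (LRU->MRU): [eel rat grape]
  6. access grape: HIT. Cache (LRU->MRU): [eel rat grape]
  7. access eel: HIT. Cache (LRU->MRU): [rat grape eel]
  8. access rat: HIT. Cache (LRU->MRU): [grape eel rat]
  9. access yak: MISS. Cache (LRU->MRU): [grape eel rat yak]
  10. access grape: HIT. Cache (LRU->MRU): [eel rat yak grape]
  11. access yak: HIT. Cache (LRU->MRU): [eel rat grape yak]
  12. access grape: HIT. Cache (LRU->MRU): [eel rat yak grape]
  13. access grape: HIT. Cache (LRU->MRU): [eel rat yak grape]
  14. access rat: HIT. Cache (LRU->MRU): [eel yak grape rat]
  15. access rat: HIT. Cache (LRU->MRU): [eel yak grape rat]
  16. access yak: HIT. Cache (LRU->MRU): [eel grape rat yak]
  17. access rat: HIT. Cache (LRU->MRU): [eel grape yak rat]
  18. access yak: HIT. Cache (LRU->MRU): [eel grape rat yak]
  19. access rat: HIT. Cache (LRU->MRU): [eel grape yak rat]
  20. access eel: HIT. Cache (LRU->MRU): [grape yak rat eel]
  21. access pig: MISS, evict grape. Cache (LRU->MRU): [yak rat eel pig]
Total: 16 hits, 5 misses, 1 evictions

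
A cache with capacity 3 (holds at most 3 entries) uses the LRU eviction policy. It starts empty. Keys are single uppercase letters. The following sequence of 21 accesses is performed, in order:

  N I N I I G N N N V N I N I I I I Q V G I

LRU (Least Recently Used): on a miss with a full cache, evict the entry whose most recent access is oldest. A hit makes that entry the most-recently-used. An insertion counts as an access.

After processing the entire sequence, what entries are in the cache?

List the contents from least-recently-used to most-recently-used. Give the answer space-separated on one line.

LRU simulation (capacity=3):
  1. access N: MISS. Cache (LRU->MRU): [N]
  2. access I: MISS. Cache (LRU->MRU): [N I]
  3. access N: HIT. Cache (LRU->MRU): [I N]
  4. access I: HIT. Cache (LRU->MRU): [N I]
  5. access I: HIT. Cache (LRU->MRU): [N I]
  6. access G: MISS. Cache (LRU->MRU): [N I G]
  7. access N: HIT. Cache (LRU->MRU): [I G N]
  8. access N: HIT. Cache (LRU->MRU): [I G N]
  9. access N: HIT. Cache (LRU->MRU): [I G N]
  10. access V: MISS, evict I. Cache (LRU->MRU): [G N V]
  11. access N: HIT. Cache (LRU->MRU): [G V N]
  12. access I: MISS, evict G. Cache (LRU->MRU): [V N I]
  13. access N: HIT. Cache (LRU->MRU): [V I N]
  14. access I: HIT. Cache (LRU->MRU): [V N I]
  15. access I: HIT. Cache (LRU->MRU): [V N I]
  16. access I: HIT. Cache (LRU->MRU): [V N I]
  17. access I: HIT. Cache (LRU->MRU): [V N I]
  18. access Q: MISS, evict V. Cache (LRU->MRU): [N I Q]
  19. access V: MISS, evict N. Cache (LRU->MRU): [I Q V]
  20. access G: MISS, evict I. Cache (LRU->MRU): [Q V G]
  21. access I: MISS, evict Q. Cache (LRU->MRU): [V G I]
Total: 12 hits, 9 misses, 6 evictions

Answer: V G I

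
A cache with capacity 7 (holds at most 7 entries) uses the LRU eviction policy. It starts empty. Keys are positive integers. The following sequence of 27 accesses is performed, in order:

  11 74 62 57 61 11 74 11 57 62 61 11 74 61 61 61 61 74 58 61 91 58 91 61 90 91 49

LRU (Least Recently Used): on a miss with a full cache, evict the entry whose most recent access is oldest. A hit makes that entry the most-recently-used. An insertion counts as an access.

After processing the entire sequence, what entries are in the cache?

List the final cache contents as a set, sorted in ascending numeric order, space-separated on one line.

Answer: 11 49 58 61 74 90 91

Derivation:
LRU simulation (capacity=7):
  1. access 11: MISS. Cache (LRU->MRU): [11]
  2. access 74: MISS. Cache (LRU->MRU): [11 74]
  3. access 62: MISS. Cache (LRU->MRU): [11 74 62]
  4. access 57: MISS. Cache (LRU->MRU): [11 74 62 57]
  5. access 61: MISS. Cache (LRU->MRU): [11 74 62 57 61]
  6. access 11: HIT. Cache (LRU->MRU): [74 62 57 61 11]
  7. access 74: HIT. Cache (LRU->MRU): [62 57 61 11 74]
  8. access 11: HIT. Cache (LRU->MRU): [62 57 61 74 11]
  9. access 57: HIT. Cache (LRU->MRU): [62 61 74 11 57]
  10. access 62: HIT. Cache (LRU->MRU): [61 74 11 57 62]
  11. access 61: HIT. Cache (LRU->MRU): [74 11 57 62 61]
  12. access 11: HIT. Cache (LRU->MRU): [74 57 62 61 11]
  13. access 74: HIT. Cache (LRU->MRU): [57 62 61 11 74]
  14. access 61: HIT. Cache (LRU->MRU): [57 62 11 74 61]
  15. access 61: HIT. Cache (LRU->MRU): [57 62 11 74 61]
  16. access 61: HIT. Cache (LRU->MRU): [57 62 11 74 61]
  17. access 61: HIT. Cache (LRU->MRU): [57 62 11 74 61]
  18. access 74: HIT. Cache (LRU->MRU): [57 62 11 61 74]
  19. access 58: MISS. Cache (LRU->MRU): [57 62 11 61 74 58]
  20. access 61: HIT. Cache (LRU->MRU): [57 62 11 74 58 61]
  21. access 91: MISS. Cache (LRU->MRU): [57 62 11 74 58 61 91]
  22. access 58: HIT. Cache (LRU->MRU): [57 62 11 74 61 91 58]
  23. access 91: HIT. Cache (LRU->MRU): [57 62 11 74 61 58 91]
  24. access 61: HIT. Cache (LRU->MRU): [57 62 11 74 58 91 61]
  25. access 90: MISS, evict 57. Cache (LRU->MRU): [62 11 74 58 91 61 90]
  26. access 91: HIT. Cache (LRU->MRU): [62 11 74 58 61 90 91]
  27. access 49: MISS, evict 62. Cache (LRU->MRU): [11 74 58 61 90 91 49]
Total: 18 hits, 9 misses, 2 evictions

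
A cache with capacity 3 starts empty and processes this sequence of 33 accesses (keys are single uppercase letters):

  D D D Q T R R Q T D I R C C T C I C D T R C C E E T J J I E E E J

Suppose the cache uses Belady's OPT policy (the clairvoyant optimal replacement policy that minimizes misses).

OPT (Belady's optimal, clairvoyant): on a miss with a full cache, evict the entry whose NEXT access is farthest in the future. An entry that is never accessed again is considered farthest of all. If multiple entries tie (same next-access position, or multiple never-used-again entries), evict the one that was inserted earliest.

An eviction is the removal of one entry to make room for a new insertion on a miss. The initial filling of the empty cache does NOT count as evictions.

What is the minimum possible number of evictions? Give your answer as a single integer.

OPT (Belady) simulation (capacity=3):
  1. access D: MISS. Cache: [D]
  2. access D: HIT. Next use of D: step 3. Cache: [D]
  3. access D: HIT. Next use of D: step 10. Cache: [D]
  4. access Q: MISS. Cache: [D Q]
  5. access T: MISS. Cache: [D Q T]
  6. access R: MISS, evict D (next use: step 10). Cache: [Q T R]
  7. access R: HIT. Next use of R: step 12. Cache: [Q T R]
  8. access Q: HIT. Next use of Q: never. Cache: [Q T R]
  9. access T: HIT. Next use of T: step 15. Cache: [Q T R]
  10. access D: MISS, evict Q (next use: never). Cache: [T R D]
  11. access I: MISS, evict D (next use: step 19). Cache: [T R I]
  12. access R: HIT. Next use of R: step 21. Cache: [T R I]
  13. access C: MISS, evict R (next use: step 21). Cache: [T I C]
  14. access C: HIT. Next use of C: step 16. Cache: [T I C]
  15. access T: HIT. Next use of T: step 20. Cache: [T I C]
  16. access C: HIT. Next use of C: step 18. Cache: [T I C]
  17. access I: HIT. Next use of I: step 29. Cache: [T I C]
  18. access C: HIT. Next use of C: step 22. Cache: [T I C]
  19. access D: MISS, evict I (next use: step 29). Cache: [T C D]
  20. access T: HIT. Next use of T: step 26. Cache: [T C D]
  21. access R: MISS, evict D (next use: never). Cache: [T C R]
  22. access C: HIT. Next use of C: step 23. Cache: [T C R]
  23. access C: HIT. Next use of C: never. Cache: [T C R]
  24. access E: MISS, evict C (next use: never). Cache: [T R E]
  25. access E: HIT. Next use of E: step 30. Cache: [T R E]
  26. access T: HIT. Next use of T: never. Cache: [T R E]
  27. access J: MISS, evict T (next use: never). Cache: [R E J]
  28. access J: HIT. Next use of J: step 33. Cache: [R E J]
  29. access I: MISS, evict R (next use: never). Cache: [E J I]
  30. access E: HIT. Next use of E: step 31. Cache: [E J I]
  31. access E: HIT. Next use of E: step 32. Cache: [E J I]
  32. access E: HIT. Next use of E: never. Cache: [E J I]
  33. access J: HIT. Next use of J: never. Cache: [E J I]
Total: 21 hits, 12 misses, 9 evictions

Answer: 9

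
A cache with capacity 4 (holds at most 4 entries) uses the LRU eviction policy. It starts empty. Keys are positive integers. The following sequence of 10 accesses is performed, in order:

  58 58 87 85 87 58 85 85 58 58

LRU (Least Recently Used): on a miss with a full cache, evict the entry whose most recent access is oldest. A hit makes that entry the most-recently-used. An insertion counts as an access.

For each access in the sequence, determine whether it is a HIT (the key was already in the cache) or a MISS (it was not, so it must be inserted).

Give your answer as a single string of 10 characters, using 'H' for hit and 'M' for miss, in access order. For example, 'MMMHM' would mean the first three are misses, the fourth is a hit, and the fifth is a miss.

Answer: MHMMHHHHHH

Derivation:
LRU simulation (capacity=4):
  1. access 58: MISS. Cache (LRU->MRU): [58]
  2. access 58: HIT. Cache (LRU->MRU): [58]
  3. access 87: MISS. Cache (LRU->MRU): [58 87]
  4. access 85: MISS. Cache (LRU->MRU): [58 87 85]
  5. access 87: HIT. Cache (LRU->MRU): [58 85 87]
  6. access 58: HIT. Cache (LRU->MRU): [85 87 58]
  7. access 85: HIT. Cache (LRU->MRU): [87 58 85]
  8. access 85: HIT. Cache (LRU->MRU): [87 58 85]
  9. access 58: HIT. Cache (LRU->MRU): [87 85 58]
  10. access 58: HIT. Cache (LRU->MRU): [87 85 58]
Total: 7 hits, 3 misses, 0 evictions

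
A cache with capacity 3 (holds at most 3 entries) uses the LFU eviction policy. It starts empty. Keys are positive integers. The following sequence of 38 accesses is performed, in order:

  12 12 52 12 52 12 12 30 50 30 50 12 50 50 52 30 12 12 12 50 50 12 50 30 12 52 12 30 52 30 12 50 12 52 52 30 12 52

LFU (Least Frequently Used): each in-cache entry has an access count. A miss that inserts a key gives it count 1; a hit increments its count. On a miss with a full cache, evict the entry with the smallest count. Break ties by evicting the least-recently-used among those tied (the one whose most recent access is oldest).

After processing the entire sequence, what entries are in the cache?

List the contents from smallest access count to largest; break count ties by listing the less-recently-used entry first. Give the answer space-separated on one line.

LFU simulation (capacity=3):
  1. access 12: MISS. Cache: [12(c=1)]
  2. access 12: HIT, count now 2. Cache: [12(c=2)]
  3. access 52: MISS. Cache: [52(c=1) 12(c=2)]
  4. access 12: HIT, count now 3. Cache: [52(c=1) 12(c=3)]
  5. access 52: HIT, count now 2. Cache: [52(c=2) 12(c=3)]
  6. access 12: HIT, count now 4. Cache: [52(c=2) 12(c=4)]
  7. access 12: HIT, count now 5. Cache: [52(c=2) 12(c=5)]
  8. access 30: MISS. Cache: [30(c=1) 52(c=2) 12(c=5)]
  9. access 50: MISS, evict 30(c=1). Cache: [50(c=1) 52(c=2) 12(c=5)]
  10. access 30: MISS, evict 50(c=1). Cache: [30(c=1) 52(c=2) 12(c=5)]
  11. access 50: MISS, evict 30(c=1). Cache: [50(c=1) 52(c=2) 12(c=5)]
  12. access 12: HIT, count now 6. Cache: [50(c=1) 52(c=2) 12(c=6)]
  13. access 50: HIT, count now 2. Cache: [52(c=2) 50(c=2) 12(c=6)]
  14. access 50: HIT, count now 3. Cache: [52(c=2) 50(c=3) 12(c=6)]
  15. access 52: HIT, count now 3. Cache: [50(c=3) 52(c=3) 12(c=6)]
  16. access 30: MISS, evict 50(c=3). Cache: [30(c=1) 52(c=3) 12(c=6)]
  17. access 12: HIT, count now 7. Cache: [30(c=1) 52(c=3) 12(c=7)]
  18. access 12: HIT, count now 8. Cache: [30(c=1) 52(c=3) 12(c=8)]
  19. access 12: HIT, count now 9. Cache: [30(c=1) 52(c=3) 12(c=9)]
  20. access 50: MISS, evict 30(c=1). Cache: [50(c=1) 52(c=3) 12(c=9)]
  21. access 50: HIT, count now 2. Cache: [50(c=2) 52(c=3) 12(c=9)]
  22. access 12: HIT, count now 10. Cache: [50(c=2) 52(c=3) 12(c=10)]
  23. access 50: HIT, count now 3. Cache: [52(c=3) 50(c=3) 12(c=10)]
  24. access 30: MISS, evict 52(c=3). Cache: [30(c=1) 50(c=3) 12(c=10)]
  25. access 12: HIT, count now 11. Cache: [30(c=1) 50(c=3) 12(c=11)]
  26. access 52: MISS, evict 30(c=1). Cache: [52(c=1) 50(c=3) 12(c=11)]
  27. access 12: HIT, count now 12. Cache: [52(c=1) 50(c=3) 12(c=12)]
  28. access 30: MISS, evict 52(c=1). Cache: [30(c=1) 50(c=3) 12(c=12)]
  29. access 52: MISS, evict 30(c=1). Cache: [52(c=1) 50(c=3) 12(c=12)]
  30. access 30: MISS, evict 52(c=1). Cache: [30(c=1) 50(c=3) 12(c=12)]
  31. access 12: HIT, count now 13. Cache: [30(c=1) 50(c=3) 12(c=13)]
  32. access 50: HIT, count now 4. Cache: [30(c=1) 50(c=4) 12(c=13)]
  33. access 12: HIT, count now 14. Cache: [30(c=1) 50(c=4) 12(c=14)]
  34. access 52: MISS, evict 30(c=1). Cache: [52(c=1) 50(c=4) 12(c=14)]
  35. access 52: HIT, count now 2. Cache: [52(c=2) 50(c=4) 12(c=14)]
  36. access 30: MISS, evict 52(c=2). Cache: [30(c=1) 50(c=4) 12(c=14)]
  37. access 12: HIT, count now 15. Cache: [30(c=1) 50(c=4) 12(c=15)]
  38. access 52: MISS, evict 30(c=1). Cache: [52(c=1) 50(c=4) 12(c=15)]
Total: 22 hits, 16 misses, 13 evictions

Answer: 52 50 12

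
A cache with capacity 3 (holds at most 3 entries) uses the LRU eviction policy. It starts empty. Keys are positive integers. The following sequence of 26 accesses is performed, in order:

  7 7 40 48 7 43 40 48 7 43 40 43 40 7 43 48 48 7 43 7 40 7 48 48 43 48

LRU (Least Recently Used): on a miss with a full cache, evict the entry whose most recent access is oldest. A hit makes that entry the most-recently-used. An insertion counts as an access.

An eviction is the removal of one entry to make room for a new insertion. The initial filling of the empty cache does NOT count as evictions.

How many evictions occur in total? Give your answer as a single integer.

LRU simulation (capacity=3):
  1. access 7: MISS. Cache (LRU->MRU): [7]
  2. access 7: HIT. Cache (LRU->MRU): [7]
  3. access 40: MISS. Cache (LRU->MRU): [7 40]
  4. access 48: MISS. Cache (LRU->MRU): [7 40 48]
  5. access 7: HIT. Cache (LRU->MRU): [40 48 7]
  6. access 43: MISS, evict 40. Cache (LRU->MRU): [48 7 43]
  7. access 40: MISS, evict 48. Cache (LRU->MRU): [7 43 40]
  8. access 48: MISS, evict 7. Cache (LRU->MRU): [43 40 48]
  9. access 7: MISS, evict 43. Cache (LRU->MRU): [40 48 7]
  10. access 43: MISS, evict 40. Cache (LRU->MRU): [48 7 43]
  11. access 40: MISS, evict 48. Cache (LRU->MRU): [7 43 40]
  12. access 43: HIT. Cache (LRU->MRU): [7 40 43]
  13. access 40: HIT. Cache (LRU->MRU): [7 43 40]
  14. access 7: HIT. Cache (LRU->MRU): [43 40 7]
  15. access 43: HIT. Cache (LRU->MRU): [40 7 43]
  16. access 48: MISS, evict 40. Cache (LRU->MRU): [7 43 48]
  17. access 48: HIT. Cache (LRU->MRU): [7 43 48]
  18. access 7: HIT. Cache (LRU->MRU): [43 48 7]
  19. access 43: HIT. Cache (LRU->MRU): [48 7 43]
  20. access 7: HIT. Cache (LRU->MRU): [48 43 7]
  21. access 40: MISS, evict 48. Cache (LRU->MRU): [43 7 40]
  22. access 7: HIT. Cache (LRU->MRU): [43 40 7]
  23. access 48: MISS, evict 43. Cache (LRU->MRU): [40 7 48]
  24. access 48: HIT. Cache (LRU->MRU): [40 7 48]
  25. access 43: MISS, evict 40. Cache (LRU->MRU): [7 48 43]
  26. access 48: HIT. Cache (LRU->MRU): [7 43 48]
Total: 13 hits, 13 misses, 10 evictions

Answer: 10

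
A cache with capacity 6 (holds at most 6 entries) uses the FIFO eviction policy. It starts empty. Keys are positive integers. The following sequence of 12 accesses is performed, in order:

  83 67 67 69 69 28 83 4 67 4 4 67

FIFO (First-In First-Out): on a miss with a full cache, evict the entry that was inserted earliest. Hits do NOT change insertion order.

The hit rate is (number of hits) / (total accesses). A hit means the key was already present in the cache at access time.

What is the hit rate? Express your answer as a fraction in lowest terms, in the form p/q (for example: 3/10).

FIFO simulation (capacity=6):
  1. access 83: MISS. Cache (old->new): [83]
  2. access 67: MISS. Cache (old->new): [83 67]
  3. access 67: HIT. Cache (old->new): [83 67]
  4. access 69: MISS. Cache (old->new): [83 67 69]
  5. access 69: HIT. Cache (old->new): [83 67 69]
  6. access 28: MISS. Cache (old->new): [83 67 69 28]
  7. access 83: HIT. Cache (old->new): [83 67 69 28]
  8. access 4: MISS. Cache (old->new): [83 67 69 28 4]
  9. access 67: HIT. Cache (old->new): [83 67 69 28 4]
  10. access 4: HIT. Cache (old->new): [83 67 69 28 4]
  11. access 4: HIT. Cache (old->new): [83 67 69 28 4]
  12. access 67: HIT. Cache (old->new): [83 67 69 28 4]
Total: 7 hits, 5 misses, 0 evictions

Hit rate = 7/12

Answer: 7/12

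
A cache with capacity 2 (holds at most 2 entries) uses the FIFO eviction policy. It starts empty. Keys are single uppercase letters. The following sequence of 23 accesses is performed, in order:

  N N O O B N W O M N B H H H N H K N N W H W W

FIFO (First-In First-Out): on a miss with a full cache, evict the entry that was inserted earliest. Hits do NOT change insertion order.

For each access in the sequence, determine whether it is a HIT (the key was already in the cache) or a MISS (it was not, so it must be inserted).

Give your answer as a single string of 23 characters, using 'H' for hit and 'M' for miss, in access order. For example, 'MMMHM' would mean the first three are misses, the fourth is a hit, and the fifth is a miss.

FIFO simulation (capacity=2):
  1. access N: MISS. Cache (old->new): [N]
  2. access N: HIT. Cache (old->new): [N]
  3. access O: MISS. Cache (old->new): [N O]
  4. access O: HIT. Cache (old->new): [N O]
  5. access B: MISS, evict N. Cache (old->new): [O B]
  6. access N: MISS, evict O. Cache (old->new): [B N]
  7. access W: MISS, evict B. Cache (old->new): [N W]
  8. access O: MISS, evict N. Cache (old->new): [W O]
  9. access M: MISS, evict W. Cache (old->new): [O M]
  10. access N: MISS, evict O. Cache (old->new): [M N]
  11. access B: MISS, evict M. Cache (old->new): [N B]
  12. access H: MISS, evict N. Cache (old->new): [B H]
  13. access H: HIT. Cache (old->new): [B H]
  14. access H: HIT. Cache (old->new): [B H]
  15. access N: MISS, evict B. Cache (old->new): [H N]
  16. access H: HIT. Cache (old->new): [H N]
  17. access K: MISS, evict H. Cache (old->new): [N K]
  18. access N: HIT. Cache (old->new): [N K]
  19. access N: HIT. Cache (old->new): [N K]
  20. access W: MISS, evict N. Cache (old->new): [K W]
  21. access H: MISS, evict K. Cache (old->new): [W H]
  22. access W: HIT. Cache (old->new): [W H]
  23. access W: HIT. Cache (old->new): [W H]
Total: 9 hits, 14 misses, 12 evictions

Answer: MHMHMMMMMMMMHHMHMHHMMHH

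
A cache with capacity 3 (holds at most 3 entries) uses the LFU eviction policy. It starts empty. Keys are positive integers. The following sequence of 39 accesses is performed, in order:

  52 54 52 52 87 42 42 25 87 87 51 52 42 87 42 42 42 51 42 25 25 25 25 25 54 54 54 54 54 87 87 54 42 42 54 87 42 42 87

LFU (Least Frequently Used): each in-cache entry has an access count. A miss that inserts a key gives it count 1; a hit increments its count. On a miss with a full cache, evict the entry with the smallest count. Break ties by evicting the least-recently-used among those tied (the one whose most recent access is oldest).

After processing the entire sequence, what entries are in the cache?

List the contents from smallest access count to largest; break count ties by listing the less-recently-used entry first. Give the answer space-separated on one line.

Answer: 87 25 54

Derivation:
LFU simulation (capacity=3):
  1. access 52: MISS. Cache: [52(c=1)]
  2. access 54: MISS. Cache: [52(c=1) 54(c=1)]
  3. access 52: HIT, count now 2. Cache: [54(c=1) 52(c=2)]
  4. access 52: HIT, count now 3. Cache: [54(c=1) 52(c=3)]
  5. access 87: MISS. Cache: [54(c=1) 87(c=1) 52(c=3)]
  6. access 42: MISS, evict 54(c=1). Cache: [87(c=1) 42(c=1) 52(c=3)]
  7. access 42: HIT, count now 2. Cache: [87(c=1) 42(c=2) 52(c=3)]
  8. access 25: MISS, evict 87(c=1). Cache: [25(c=1) 42(c=2) 52(c=3)]
  9. access 87: MISS, evict 25(c=1). Cache: [87(c=1) 42(c=2) 52(c=3)]
  10. access 87: HIT, count now 2. Cache: [42(c=2) 87(c=2) 52(c=3)]
  11. access 51: MISS, evict 42(c=2). Cache: [51(c=1) 87(c=2) 52(c=3)]
  12. access 52: HIT, count now 4. Cache: [51(c=1) 87(c=2) 52(c=4)]
  13. access 42: MISS, evict 51(c=1). Cache: [42(c=1) 87(c=2) 52(c=4)]
  14. access 87: HIT, count now 3. Cache: [42(c=1) 87(c=3) 52(c=4)]
  15. access 42: HIT, count now 2. Cache: [42(c=2) 87(c=3) 52(c=4)]
  16. access 42: HIT, count now 3. Cache: [87(c=3) 42(c=3) 52(c=4)]
  17. access 42: HIT, count now 4. Cache: [87(c=3) 52(c=4) 42(c=4)]
  18. access 51: MISS, evict 87(c=3). Cache: [51(c=1) 52(c=4) 42(c=4)]
  19. access 42: HIT, count now 5. Cache: [51(c=1) 52(c=4) 42(c=5)]
  20. access 25: MISS, evict 51(c=1). Cache: [25(c=1) 52(c=4) 42(c=5)]
  21. access 25: HIT, count now 2. Cache: [25(c=2) 52(c=4) 42(c=5)]
  22. access 25: HIT, count now 3. Cache: [25(c=3) 52(c=4) 42(c=5)]
  23. access 25: HIT, count now 4. Cache: [52(c=4) 25(c=4) 42(c=5)]
  24. access 25: HIT, count now 5. Cache: [52(c=4) 42(c=5) 25(c=5)]
  25. access 54: MISS, evict 52(c=4). Cache: [54(c=1) 42(c=5) 25(c=5)]
  26. access 54: HIT, count now 2. Cache: [54(c=2) 42(c=5) 25(c=5)]
  27. access 54: HIT, count now 3. Cache: [54(c=3) 42(c=5) 25(c=5)]
  28. access 54: HIT, count now 4. Cache: [54(c=4) 42(c=5) 25(c=5)]
  29. access 54: HIT, count now 5. Cache: [42(c=5) 25(c=5) 54(c=5)]
  30. access 87: MISS, evict 42(c=5). Cache: [87(c=1) 25(c=5) 54(c=5)]
  31. access 87: HIT, count now 2. Cache: [87(c=2) 25(c=5) 54(c=5)]
  32. access 54: HIT, count now 6. Cache: [87(c=2) 25(c=5) 54(c=6)]
  33. access 42: MISS, evict 87(c=2). Cache: [42(c=1) 25(c=5) 54(c=6)]
  34. access 42: HIT, count now 2. Cache: [42(c=2) 25(c=5) 54(c=6)]
  35. access 54: HIT, count now 7. Cache: [42(c=2) 25(c=5) 54(c=7)]
  36. access 87: MISS, evict 42(c=2). Cache: [87(c=1) 25(c=5) 54(c=7)]
  37. access 42: MISS, evict 87(c=1). Cache: [42(c=1) 25(c=5) 54(c=7)]
  38. access 42: HIT, count now 2. Cache: [42(c=2) 25(c=5) 54(c=7)]
  39. access 87: MISS, evict 42(c=2). Cache: [87(c=1) 25(c=5) 54(c=7)]
Total: 23 hits, 16 misses, 13 evictions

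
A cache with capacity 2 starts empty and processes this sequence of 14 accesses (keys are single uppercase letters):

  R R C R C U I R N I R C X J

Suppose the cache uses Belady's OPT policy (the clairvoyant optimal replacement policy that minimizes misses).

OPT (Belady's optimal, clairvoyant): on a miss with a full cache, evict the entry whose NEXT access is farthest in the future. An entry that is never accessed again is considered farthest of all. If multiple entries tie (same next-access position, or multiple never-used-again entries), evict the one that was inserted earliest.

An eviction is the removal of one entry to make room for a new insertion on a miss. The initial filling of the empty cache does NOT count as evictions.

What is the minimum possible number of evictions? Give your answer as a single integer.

OPT (Belady) simulation (capacity=2):
  1. access R: MISS. Cache: [R]
  2. access R: HIT. Next use of R: step 4. Cache: [R]
  3. access C: MISS. Cache: [R C]
  4. access R: HIT. Next use of R: step 8. Cache: [R C]
  5. access C: HIT. Next use of C: step 12. Cache: [R C]
  6. access U: MISS, evict C (next use: step 12). Cache: [R U]
  7. access I: MISS, evict U (next use: never). Cache: [R I]
  8. access R: HIT. Next use of R: step 11. Cache: [R I]
  9. access N: MISS, evict R (next use: step 11). Cache: [I N]
  10. access I: HIT. Next use of I: never. Cache: [I N]
  11. access R: MISS, evict I (next use: never). Cache: [N R]
  12. access C: MISS, evict N (next use: never). Cache: [R C]
  13. access X: MISS, evict R (next use: never). Cache: [C X]
  14. access J: MISS, evict C (next use: never). Cache: [X J]
Total: 5 hits, 9 misses, 7 evictions

Answer: 7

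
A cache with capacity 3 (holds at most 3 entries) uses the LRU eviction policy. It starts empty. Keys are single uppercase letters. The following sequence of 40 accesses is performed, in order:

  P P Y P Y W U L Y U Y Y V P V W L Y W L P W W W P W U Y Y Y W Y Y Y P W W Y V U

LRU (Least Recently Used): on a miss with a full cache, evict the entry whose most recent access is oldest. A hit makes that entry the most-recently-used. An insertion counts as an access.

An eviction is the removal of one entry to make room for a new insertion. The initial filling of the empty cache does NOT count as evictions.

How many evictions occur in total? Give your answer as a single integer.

LRU simulation (capacity=3):
  1. access P: MISS. Cache (LRU->MRU): [P]
  2. access P: HIT. Cache (LRU->MRU): [P]
  3. access Y: MISS. Cache (LRU->MRU): [P Y]
  4. access P: HIT. Cache (LRU->MRU): [Y P]
  5. access Y: HIT. Cache (LRU->MRU): [P Y]
  6. access W: MISS. Cache (LRU->MRU): [P Y W]
  7. access U: MISS, evict P. Cache (LRU->MRU): [Y W U]
  8. access L: MISS, evict Y. Cache (LRU->MRU): [W U L]
  9. access Y: MISS, evict W. Cache (LRU->MRU): [U L Y]
  10. access U: HIT. Cache (LRU->MRU): [L Y U]
  11. access Y: HIT. Cache (LRU->MRU): [L U Y]
  12. access Y: HIT. Cache (LRU->MRU): [L U Y]
  13. access V: MISS, evict L. Cache (LRU->MRU): [U Y V]
  14. access P: MISS, evict U. Cache (LRU->MRU): [Y V P]
  15. access V: HIT. Cache (LRU->MRU): [Y P V]
  16. access W: MISS, evict Y. Cache (LRU->MRU): [P V W]
  17. access L: MISS, evict P. Cache (LRU->MRU): [V W L]
  18. access Y: MISS, evict V. Cache (LRU->MRU): [W L Y]
  19. access W: HIT. Cache (LRU->MRU): [L Y W]
  20. access L: HIT. Cache (LRU->MRU): [Y W L]
  21. access P: MISS, evict Y. Cache (LRU->MRU): [W L P]
  22. access W: HIT. Cache (LRU->MRU): [L P W]
  23. access W: HIT. Cache (LRU->MRU): [L P W]
  24. access W: HIT. Cache (LRU->MRU): [L P W]
  25. access P: HIT. Cache (LRU->MRU): [L W P]
  26. access W: HIT. Cache (LRU->MRU): [L P W]
  27. access U: MISS, evict L. Cache (LRU->MRU): [P W U]
  28. access Y: MISS, evict P. Cache (LRU->MRU): [W U Y]
  29. access Y: HIT. Cache (LRU->MRU): [W U Y]
  30. access Y: HIT. Cache (LRU->MRU): [W U Y]
  31. access W: HIT. Cache (LRU->MRU): [U Y W]
  32. access Y: HIT. Cache (LRU->MRU): [U W Y]
  33. access Y: HIT. Cache (LRU->MRU): [U W Y]
  34. access Y: HIT. Cache (LRU->MRU): [U W Y]
  35. access P: MISS, evict U. Cache (LRU->MRU): [W Y P]
  36. access W: HIT. Cache (LRU->MRU): [Y P W]
  37. access W: HIT. Cache (LRU->MRU): [Y P W]
  38. access Y: HIT. Cache (LRU->MRU): [P W Y]
  39. access V: MISS, evict P. Cache (LRU->MRU): [W Y V]
  40. access U: MISS, evict W. Cache (LRU->MRU): [Y V U]
Total: 23 hits, 17 misses, 14 evictions

Answer: 14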